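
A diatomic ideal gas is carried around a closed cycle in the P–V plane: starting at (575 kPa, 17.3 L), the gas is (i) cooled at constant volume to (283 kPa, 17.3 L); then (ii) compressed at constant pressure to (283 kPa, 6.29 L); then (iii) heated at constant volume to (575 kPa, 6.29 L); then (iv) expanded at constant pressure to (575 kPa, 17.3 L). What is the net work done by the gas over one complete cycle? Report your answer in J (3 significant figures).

Constant-volume legs do no work.
W(ii) = (283)(6.29 − 17.3) = -3116 J; W(iv) = (575)(17.3 − 6.29) = 6331 J.
W_net = -3116 + 6331 = 3215 J (the clockwise enclosed area).

W_net ≈ 3210 J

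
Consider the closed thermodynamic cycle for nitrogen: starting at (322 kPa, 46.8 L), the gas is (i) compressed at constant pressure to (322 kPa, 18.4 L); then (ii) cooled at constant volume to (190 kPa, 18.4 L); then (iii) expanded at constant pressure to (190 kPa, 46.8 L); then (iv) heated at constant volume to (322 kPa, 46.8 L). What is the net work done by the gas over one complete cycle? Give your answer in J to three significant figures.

Constant-volume legs do no work.
W(i) = (322)(18.4 − 46.8) = -9145 J; W(iii) = (190)(46.8 − 18.4) = 5396 J.
W_net = -9145 + 5396 = -3749 J (the counter-clockwise enclosed area).

W_net ≈ -3750 J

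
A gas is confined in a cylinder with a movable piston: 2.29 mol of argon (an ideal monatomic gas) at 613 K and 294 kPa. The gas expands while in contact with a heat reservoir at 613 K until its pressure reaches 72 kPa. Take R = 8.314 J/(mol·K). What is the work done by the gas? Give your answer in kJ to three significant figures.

W ≈ 16.4 kJ

Isothermal process: W = nRT ln(V₂/V₁) = nRT ln(P₁/P₂).
W = (2.29)(8.314)(613) × ln(294/72)
  = 11671 × ln(4.083) = 11671 × 1.407
W_by_gas = 16420 J.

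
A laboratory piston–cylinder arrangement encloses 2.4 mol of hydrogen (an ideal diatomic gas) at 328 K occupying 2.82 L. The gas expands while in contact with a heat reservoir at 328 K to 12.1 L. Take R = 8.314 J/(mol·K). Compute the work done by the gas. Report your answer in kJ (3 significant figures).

W ≈ 9.53 kJ

Isothermal: W = nRT ln(V₂/V₁).
W = (2.4)(8.314)(328) × ln(12.1/2.82)
  = 6545 × 1.456
W_by_gas = 9532 J.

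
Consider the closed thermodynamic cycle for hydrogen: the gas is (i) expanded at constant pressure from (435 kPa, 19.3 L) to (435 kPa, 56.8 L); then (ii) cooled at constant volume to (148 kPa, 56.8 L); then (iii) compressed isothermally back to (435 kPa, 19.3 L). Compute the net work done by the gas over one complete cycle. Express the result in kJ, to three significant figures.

W_net ≈ 7.24 kJ

Leg (i): W = PΔV = (435)(56.8 − 19.3) = 16312 J.
Leg (ii): W = 0.
Leg (iii): W = PᵢVᵢ ln(V_f/Vᵢ) = (8406) ln(19.3/56.8) = -9074 J.
W_net = 16312 − 9074 = 7238 J.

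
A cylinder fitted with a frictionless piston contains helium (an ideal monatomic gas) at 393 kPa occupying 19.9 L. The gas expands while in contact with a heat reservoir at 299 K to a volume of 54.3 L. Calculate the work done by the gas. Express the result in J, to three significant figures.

Isothermal: W = nRT ln(V₂/V₁) = P₁V₁ ln(V₂/V₁).
P₁V₁ = (393 kPa)(19.9 L) = 7821 J.
W = 7821 × ln(54.3/19.9) = 7821 × 1.004
W_by_gas = 7850 J.

W ≈ 7850 J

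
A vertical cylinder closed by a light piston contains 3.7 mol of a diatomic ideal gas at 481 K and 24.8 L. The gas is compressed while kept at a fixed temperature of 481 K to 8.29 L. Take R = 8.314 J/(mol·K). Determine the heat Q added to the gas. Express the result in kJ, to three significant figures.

Isothermal ⇒ ΔU = 0, so Q = W = nRT ln(V₂/V₁).
Q = (3.7)(8.314)(481) ln(8.29/24.8) = 14796 × -1.096 = -16214 J.

Q ≈ -16.2 kJ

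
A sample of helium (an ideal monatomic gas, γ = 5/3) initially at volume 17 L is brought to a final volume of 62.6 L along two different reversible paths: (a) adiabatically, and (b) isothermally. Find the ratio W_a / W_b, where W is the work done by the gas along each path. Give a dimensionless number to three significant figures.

Path (a) adiabatic: W = P₁V₁(1 − (V₁/V₂)^(γ−1))/(γ−1) → W_a/(P₁V₁) = 0.871.
Path (b) isothermal: W = P₁V₁ ln(V₂/V₁) → W_b/(P₁V₁) = 1.304.
W_a / W_b = 0.871 / 1.304 = 0.6681.

W_a / W_b ≈ 0.668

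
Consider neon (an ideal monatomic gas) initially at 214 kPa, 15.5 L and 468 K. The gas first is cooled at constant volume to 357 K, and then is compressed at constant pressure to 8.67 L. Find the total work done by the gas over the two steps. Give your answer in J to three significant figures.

W_total ≈ -1110 J

Step 1 (isochoric): W = 0 (constant volume).
After step 1: P = 163.2 kPa (V unchanged).
Step 2 (isobaric): W = PΔV = (163.2 kPa)(8.67 − 15.5 L) = -1115 J.
W_total = 0 − 1115 = -1115 J.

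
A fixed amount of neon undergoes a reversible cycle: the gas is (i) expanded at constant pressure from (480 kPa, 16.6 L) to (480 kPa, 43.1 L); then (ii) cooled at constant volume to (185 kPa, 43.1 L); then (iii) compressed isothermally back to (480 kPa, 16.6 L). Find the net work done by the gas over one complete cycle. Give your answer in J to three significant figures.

W_net ≈ 5110 J

Leg (i): W = PΔV = (480)(43.1 − 16.6) = 12720 J.
Leg (ii): W = 0.
Leg (iii): W = PᵢVᵢ ln(V_f/Vᵢ) = (7974) ln(16.6/43.1) = -7608 J.
W_net = 12720 − 7608 = 5112 J.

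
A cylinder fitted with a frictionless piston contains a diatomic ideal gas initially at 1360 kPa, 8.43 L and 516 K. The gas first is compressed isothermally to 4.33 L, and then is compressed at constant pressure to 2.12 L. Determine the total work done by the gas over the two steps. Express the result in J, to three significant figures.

W_total ≈ -13500 J

Step 1 (isothermal): W = P₁V₁ ln(V₂/V₁) = (11465) ln(4.33/8.43) = -7638 J.
After step 1: P = 2648 kPa, V = 4.33 L, T = 516 K.
Step 2 (isobaric): W = PΔV = (2648 kPa)(2.12 − 4.33 L) = -5852 J.
W_total = -7638 − 5852 = -13490 J.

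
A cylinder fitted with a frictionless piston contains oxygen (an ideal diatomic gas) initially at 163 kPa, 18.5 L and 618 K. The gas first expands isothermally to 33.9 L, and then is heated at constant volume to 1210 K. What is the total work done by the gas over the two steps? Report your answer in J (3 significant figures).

W_total ≈ 1830 J

Step 1 (isothermal): W = P₁V₁ ln(V₂/V₁) = (3016) ln(33.9/18.5) = 1826 J.
Step 2 (isochoric): W = 0 (constant volume).
W_total = 1826 + 0 = 1826 J.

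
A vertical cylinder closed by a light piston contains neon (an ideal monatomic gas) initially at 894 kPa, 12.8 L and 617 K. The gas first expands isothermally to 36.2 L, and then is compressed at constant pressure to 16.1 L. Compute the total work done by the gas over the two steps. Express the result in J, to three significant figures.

Step 1 (isothermal): W = P₁V₁ ln(V₂/V₁) = (11443) ln(36.2/12.8) = 11897 J.
After step 1: P = 316.1 kPa, V = 36.2 L, T = 617 K.
Step 2 (isobaric): W = PΔV = (316.1 kPa)(16.1 − 36.2 L) = -6354 J.
W_total = 11897 − 6354 = 5543 J.

W_total ≈ 5540 J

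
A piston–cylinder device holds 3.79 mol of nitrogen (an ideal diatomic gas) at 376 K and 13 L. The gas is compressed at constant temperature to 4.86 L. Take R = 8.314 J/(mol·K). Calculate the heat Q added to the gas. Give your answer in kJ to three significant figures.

Q ≈ -11.7 kJ

Isothermal ⇒ ΔU = 0, so Q = W = nRT ln(V₂/V₁).
Q = (3.79)(8.314)(376) ln(4.86/13) = 11848 × -0.9839 = -11657 J.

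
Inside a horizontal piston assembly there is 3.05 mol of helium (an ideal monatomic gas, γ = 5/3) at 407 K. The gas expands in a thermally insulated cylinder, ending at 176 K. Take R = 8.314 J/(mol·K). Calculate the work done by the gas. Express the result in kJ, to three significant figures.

W ≈ 8.79 kJ

Adiabatic ⇒ Q = 0, so W_by = −ΔU = nCᵥ(T₁ − T₂).
Cᵥ = 3R/2 = 12.47 J/(mol·K).
W = (3.05)(12.47)(407 − 176) = 8786 J.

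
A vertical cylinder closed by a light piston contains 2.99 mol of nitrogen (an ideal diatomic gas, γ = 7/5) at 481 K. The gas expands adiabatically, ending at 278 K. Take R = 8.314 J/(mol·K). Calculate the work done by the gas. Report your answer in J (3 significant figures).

W ≈ 12600 J

Adiabatic ⇒ Q = 0, so W_by = −ΔU = nCᵥ(T₁ − T₂).
Cᵥ = 5R/2 = 20.79 J/(mol·K).
W = (2.99)(20.79)(481 − 278) = 12616 J.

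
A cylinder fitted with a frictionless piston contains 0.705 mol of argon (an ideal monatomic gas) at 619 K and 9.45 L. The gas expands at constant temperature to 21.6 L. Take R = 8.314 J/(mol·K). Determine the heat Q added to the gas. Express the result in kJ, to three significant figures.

Isothermal ⇒ ΔU = 0, so Q = W = nRT ln(V₂/V₁).
Q = (0.705)(8.314)(619) ln(21.6/9.45) = 3628 × 0.8267 = 2999 J.

Q ≈ 3.00 kJ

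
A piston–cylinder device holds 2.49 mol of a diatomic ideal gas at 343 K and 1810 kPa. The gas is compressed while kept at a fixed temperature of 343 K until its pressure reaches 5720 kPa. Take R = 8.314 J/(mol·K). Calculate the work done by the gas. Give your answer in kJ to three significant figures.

Isothermal process: W = nRT ln(V₂/V₁) = nRT ln(P₁/P₂).
W = (2.49)(8.314)(343) × ln(1810/5720)
  = 7101 × ln(0.3164) = 7101 × -1.151
W_by_gas = -8170 J.

W ≈ -8.17 kJ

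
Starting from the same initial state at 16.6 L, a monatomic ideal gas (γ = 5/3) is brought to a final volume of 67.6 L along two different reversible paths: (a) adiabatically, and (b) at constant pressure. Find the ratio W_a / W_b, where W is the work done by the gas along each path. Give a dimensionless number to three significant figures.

W_a / W_b ≈ 0.297

Path (a) adiabatic: W = P₁V₁(1 − (V₁/V₂)^(γ−1))/(γ−1) → W_a/(P₁V₁) = 0.9118.
Path (b) isobaric: W = P₁(V₂ − V₁) → W_b/(P₁V₁) = 3.072.
W_a / W_b = 0.9118 / 3.072 = 0.2968.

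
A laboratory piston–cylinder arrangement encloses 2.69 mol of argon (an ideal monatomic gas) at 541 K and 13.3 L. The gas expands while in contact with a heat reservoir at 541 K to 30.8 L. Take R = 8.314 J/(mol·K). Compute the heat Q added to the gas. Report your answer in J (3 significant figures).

Q ≈ 10200 J

Isothermal ⇒ ΔU = 0, so Q = W = nRT ln(V₂/V₁).
Q = (2.69)(8.314)(541) ln(30.8/13.3) = 12099 × 0.8398 = 10160 J.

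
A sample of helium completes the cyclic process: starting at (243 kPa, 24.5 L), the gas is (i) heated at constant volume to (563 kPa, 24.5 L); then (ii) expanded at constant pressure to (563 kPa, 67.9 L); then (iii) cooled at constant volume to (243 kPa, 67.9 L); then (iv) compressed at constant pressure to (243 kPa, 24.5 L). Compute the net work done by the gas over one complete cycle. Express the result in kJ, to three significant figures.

W_net ≈ 13.9 kJ

Constant-volume legs do no work.
W(ii) = (563)(67.9 − 24.5) = 24434 J; W(iv) = (243)(24.5 − 67.9) = -10546 J.
W_net = 24434 − 10546 = 13888 J (the clockwise enclosed area).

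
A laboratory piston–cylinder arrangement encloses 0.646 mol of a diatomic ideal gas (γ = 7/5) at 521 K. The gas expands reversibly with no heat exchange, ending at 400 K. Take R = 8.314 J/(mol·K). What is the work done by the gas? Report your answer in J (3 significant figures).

W ≈ 1620 J

Adiabatic ⇒ Q = 0, so W_by = −ΔU = nCᵥ(T₁ − T₂).
Cᵥ = 5R/2 = 20.79 J/(mol·K).
W = (0.646)(20.79)(521 − 400) = 1625 J.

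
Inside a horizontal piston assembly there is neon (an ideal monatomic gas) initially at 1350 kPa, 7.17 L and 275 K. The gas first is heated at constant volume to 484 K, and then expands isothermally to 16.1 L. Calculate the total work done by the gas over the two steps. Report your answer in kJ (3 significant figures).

W_total ≈ 13.8 kJ

Step 1 (isochoric): W = 0 (constant volume).
After step 1: P = 2376 kPa (V unchanged).
Step 2 (isothermal): W = P₁V₁ ln(V₂/V₁) = (17036) ln(16.1/7.17) = 13781 J.
W_total = 0 + 13781 = 13781 J.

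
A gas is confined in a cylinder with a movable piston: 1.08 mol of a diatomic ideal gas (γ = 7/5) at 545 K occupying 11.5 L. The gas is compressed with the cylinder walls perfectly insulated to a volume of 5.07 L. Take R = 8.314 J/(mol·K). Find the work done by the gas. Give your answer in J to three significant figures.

Adiabatic: TV^(γ−1) = const with γ = 7/5.
T₂ = T₁ (V₁/V₂)^(γ−1) = 545 × (11.5/5.07)^0.4 = 545 × 1.388 = 756.3 K.
W_by = nCᵥ(T₁ − T₂) = (1.08)(20.79)(545 − 756.3) = -4742 J.

W ≈ -4740 J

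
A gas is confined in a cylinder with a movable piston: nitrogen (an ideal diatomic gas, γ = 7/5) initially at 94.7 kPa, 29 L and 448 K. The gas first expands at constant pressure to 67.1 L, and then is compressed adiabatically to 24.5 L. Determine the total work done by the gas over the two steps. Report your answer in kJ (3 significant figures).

W_total ≈ -4.28 kJ

Step 1 (isobaric): W = PΔV = (94.7 kPa)(67.1 − 29 L) = 3608 J.
After step 1: P = 94.7 kPa, V = 67.1 L, T = 1037 K.
Step 2 (adiabatic): W = (P₁V₁ − P₂V₂)/(γ−1) = (6354 − 9508)/0.4 = -7884 J.
W_total = 3608 − 7884 = -4276 J.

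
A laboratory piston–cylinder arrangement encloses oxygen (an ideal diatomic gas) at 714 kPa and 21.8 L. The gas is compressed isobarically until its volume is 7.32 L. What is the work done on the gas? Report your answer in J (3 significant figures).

W ≈ 10300 J

Isobaric: W = P ΔV.
W = (714 kPa)(7.32 − 21.8 L) = (714)(-14.48) = -10339 J.
Work on gas = −W_by = 10339 J.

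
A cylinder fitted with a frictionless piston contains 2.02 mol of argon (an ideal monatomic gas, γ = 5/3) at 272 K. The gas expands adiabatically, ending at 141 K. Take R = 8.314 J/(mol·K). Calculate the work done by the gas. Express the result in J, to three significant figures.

W ≈ 3300 J

Adiabatic ⇒ Q = 0, so W_by = −ΔU = nCᵥ(T₁ − T₂).
Cᵥ = 3R/2 = 12.47 J/(mol·K).
W = (2.02)(12.47)(272 − 141) = 3300 J.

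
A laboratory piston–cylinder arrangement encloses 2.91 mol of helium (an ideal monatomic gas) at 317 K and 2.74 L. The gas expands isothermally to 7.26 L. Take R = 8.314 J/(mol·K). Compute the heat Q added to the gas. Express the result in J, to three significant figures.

Q ≈ 7470 J

Isothermal ⇒ ΔU = 0, so Q = W = nRT ln(V₂/V₁).
Q = (2.91)(8.314)(317) ln(7.26/2.74) = 7669 × 0.9744 = 7473 J.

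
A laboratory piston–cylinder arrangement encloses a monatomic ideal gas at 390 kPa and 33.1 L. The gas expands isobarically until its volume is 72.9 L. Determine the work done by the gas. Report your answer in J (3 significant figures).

W ≈ 15500 J

Isobaric: W = P ΔV.
W = (390 kPa)(72.9 − 33.1 L) = (390)(39.8) = 15522 J.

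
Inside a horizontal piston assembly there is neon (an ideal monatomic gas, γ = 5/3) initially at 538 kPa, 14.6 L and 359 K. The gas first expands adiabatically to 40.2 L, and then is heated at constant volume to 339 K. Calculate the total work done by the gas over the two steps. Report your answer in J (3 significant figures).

W_total ≈ 5780 J

Step 1 (adiabatic): W = (P₁V₁ − P₂V₂)/(γ−1) = (7855 − 3998)/0.667 = 5785 J.
Step 2 (isochoric): W = 0 (constant volume).
W_total = 5785 + 0 = 5785 J.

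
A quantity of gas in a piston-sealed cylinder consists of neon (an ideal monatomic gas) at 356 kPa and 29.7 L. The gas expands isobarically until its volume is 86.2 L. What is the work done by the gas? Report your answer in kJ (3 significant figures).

Isobaric: W = P ΔV.
W = (356 kPa)(86.2 − 29.7 L) = (356)(56.5) = 20114 J.

W ≈ 20.1 kJ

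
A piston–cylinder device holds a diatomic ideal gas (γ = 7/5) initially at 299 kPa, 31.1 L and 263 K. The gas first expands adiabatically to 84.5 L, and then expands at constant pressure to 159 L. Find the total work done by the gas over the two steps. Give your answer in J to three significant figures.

W_total ≈ 13200 J

Step 1 (adiabatic): W = (P₁V₁ − P₂V₂)/(γ−1) = (9299 − 6234)/0.4 = 7661 J.
After step 1: P = 73.78 kPa, V = 84.5 L, T = 176.3 K.
Step 2 (isobaric): W = PΔV = (73.78 kPa)(159 − 84.5 L) = 5497 J.
W_total = 7661 + 5497 = 13158 J.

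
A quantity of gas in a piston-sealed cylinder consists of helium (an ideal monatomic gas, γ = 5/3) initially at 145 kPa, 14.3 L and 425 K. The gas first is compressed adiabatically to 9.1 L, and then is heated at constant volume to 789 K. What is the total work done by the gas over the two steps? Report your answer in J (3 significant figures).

W_total ≈ -1090 J

Step 1 (adiabatic): W = (P₁V₁ − P₂V₂)/(γ−1) = (2074 − 2803)/0.667 = -1094 J.
Step 2 (isochoric): W = 0 (constant volume).
W_total = -1094 + 0 = -1094 J.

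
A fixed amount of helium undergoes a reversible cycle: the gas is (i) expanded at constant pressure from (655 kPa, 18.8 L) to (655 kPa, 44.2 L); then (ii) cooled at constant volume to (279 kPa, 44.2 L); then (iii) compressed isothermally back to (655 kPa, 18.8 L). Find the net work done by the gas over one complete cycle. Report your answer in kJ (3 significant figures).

Leg (i): W = PΔV = (655)(44.2 − 18.8) = 16637 J.
Leg (ii): W = 0.
Leg (iii): W = PᵢVᵢ ln(V_f/Vᵢ) = (12332) ln(18.8/44.2) = -10542 J.
W_net = 16637 − 10542 = 6095 J.

W_net ≈ 6.09 kJ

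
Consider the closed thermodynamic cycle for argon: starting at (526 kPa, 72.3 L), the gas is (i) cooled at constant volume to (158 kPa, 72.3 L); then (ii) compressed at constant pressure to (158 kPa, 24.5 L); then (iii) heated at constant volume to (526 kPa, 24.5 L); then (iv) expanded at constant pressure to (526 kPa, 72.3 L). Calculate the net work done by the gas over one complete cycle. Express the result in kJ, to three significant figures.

Constant-volume legs do no work.
W(ii) = (158)(24.5 − 72.3) = -7552 J; W(iv) = (526)(72.3 − 24.5) = 25143 J.
W_net = -7552 + 25143 = 17590 J (the clockwise enclosed area).

W_net ≈ 17.6 kJ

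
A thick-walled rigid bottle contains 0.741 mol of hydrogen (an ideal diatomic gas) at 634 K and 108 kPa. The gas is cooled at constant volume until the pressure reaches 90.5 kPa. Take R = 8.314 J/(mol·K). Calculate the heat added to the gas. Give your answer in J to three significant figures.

Q ≈ -1580 J

Constant volume ⇒ W = 0, so Q = ΔU = nCᵥΔT with Cᵥ = 5R/2 = 20.79 J/(mol·K).
At constant V, T₂/T₁ = P₂/P₁ ⇒ ΔT = T₁(P₂/P₁ − 1) = 634·(90.5/108 − 1) = -102.7 K.
ΔU = (0.741)(20.79)(-102.7) = -1582 J.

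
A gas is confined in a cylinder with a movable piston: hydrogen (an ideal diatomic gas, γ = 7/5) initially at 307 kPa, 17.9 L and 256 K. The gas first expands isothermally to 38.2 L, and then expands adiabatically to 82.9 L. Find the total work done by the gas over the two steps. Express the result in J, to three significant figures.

W_total ≈ 7830 J

Step 1 (isothermal): W = P₁V₁ ln(V₂/V₁) = (5495) ln(38.2/17.9) = 4166 J.
After step 1: P = 143.9 kPa, V = 38.2 L, T = 256 K.
Step 2 (adiabatic): W = (P₁V₁ − P₂V₂)/(γ−1) = (5495 − 4031)/0.4 = 3661 J.
W_total = 4166 + 3661 = 7827 J.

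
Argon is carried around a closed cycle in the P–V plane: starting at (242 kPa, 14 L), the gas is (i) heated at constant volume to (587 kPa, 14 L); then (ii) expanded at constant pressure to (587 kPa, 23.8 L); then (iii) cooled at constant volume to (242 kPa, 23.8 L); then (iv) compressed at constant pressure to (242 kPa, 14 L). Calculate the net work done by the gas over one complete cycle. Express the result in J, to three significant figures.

W_net ≈ 3380 J

Constant-volume legs do no work.
W(ii) = (587)(23.8 − 14) = 5753 J; W(iv) = (242)(14 − 23.8) = -2372 J.
W_net = 5753 − 2372 = 3381 J (the clockwise enclosed area).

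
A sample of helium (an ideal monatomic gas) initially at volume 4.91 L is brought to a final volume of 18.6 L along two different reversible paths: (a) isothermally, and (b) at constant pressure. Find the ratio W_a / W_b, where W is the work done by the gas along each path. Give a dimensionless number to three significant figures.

Path (a) isothermal: W = P₁V₁ ln(V₂/V₁) → W_a/(P₁V₁) = 1.332.
Path (b) isobaric: W = P₁(V₂ − V₁) → W_b/(P₁V₁) = 2.788.
W_a / W_b = 1.332 / 2.788 = 0.4777.

W_a / W_b ≈ 0.478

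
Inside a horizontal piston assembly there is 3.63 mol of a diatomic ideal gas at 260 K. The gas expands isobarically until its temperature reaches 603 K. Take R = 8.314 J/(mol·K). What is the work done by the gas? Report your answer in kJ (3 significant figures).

W ≈ 10.4 kJ

Isobaric: W = P ΔV = nR ΔT.
W = (3.63)(8.314)(603 − 260) = 10352 J.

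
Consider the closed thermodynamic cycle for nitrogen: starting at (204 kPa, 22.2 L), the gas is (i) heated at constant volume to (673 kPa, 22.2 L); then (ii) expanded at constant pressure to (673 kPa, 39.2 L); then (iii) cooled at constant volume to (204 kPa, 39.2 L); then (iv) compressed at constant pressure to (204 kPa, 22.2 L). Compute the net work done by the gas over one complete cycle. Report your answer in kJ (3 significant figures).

Constant-volume legs do no work.
W(ii) = (673)(39.2 − 22.2) = 11441 J; W(iv) = (204)(22.2 − 39.2) = -3468 J.
W_net = 11441 − 3468 = 7973 J (the clockwise enclosed area).

W_net ≈ 7.97 kJ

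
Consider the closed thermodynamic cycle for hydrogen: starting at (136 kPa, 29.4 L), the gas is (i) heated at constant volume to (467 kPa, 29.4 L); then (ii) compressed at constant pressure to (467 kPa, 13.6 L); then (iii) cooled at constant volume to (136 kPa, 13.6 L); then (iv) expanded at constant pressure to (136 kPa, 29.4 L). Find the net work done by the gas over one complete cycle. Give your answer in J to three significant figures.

W_net ≈ -5230 J

Constant-volume legs do no work.
W(ii) = (467)(13.6 − 29.4) = -7379 J; W(iv) = (136)(29.4 − 13.6) = 2149 J.
W_net = -7379 + 2149 = -5230 J (the counter-clockwise enclosed area).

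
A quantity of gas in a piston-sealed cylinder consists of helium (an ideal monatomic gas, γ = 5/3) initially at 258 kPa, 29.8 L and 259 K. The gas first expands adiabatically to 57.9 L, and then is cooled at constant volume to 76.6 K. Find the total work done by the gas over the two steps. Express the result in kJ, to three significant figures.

Step 1 (adiabatic): W = (P₁V₁ − P₂V₂)/(γ−1) = (7688 − 4938)/0.667 = 4126 J.
Step 2 (isochoric): W = 0 (constant volume).
W_total = 4126 + 0 = 4126 J.

W_total ≈ 4.13 kJ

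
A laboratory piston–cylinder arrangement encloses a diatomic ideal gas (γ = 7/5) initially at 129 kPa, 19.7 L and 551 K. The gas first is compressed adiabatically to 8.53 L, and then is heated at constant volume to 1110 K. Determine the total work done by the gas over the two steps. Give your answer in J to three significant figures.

W_total ≈ -2530 J

Step 1 (adiabatic): W = (P₁V₁ − P₂V₂)/(γ−1) = (2541 − 3552)/0.4 = -2527 J.
Step 2 (isochoric): W = 0 (constant volume).
W_total = -2527 + 0 = -2527 J.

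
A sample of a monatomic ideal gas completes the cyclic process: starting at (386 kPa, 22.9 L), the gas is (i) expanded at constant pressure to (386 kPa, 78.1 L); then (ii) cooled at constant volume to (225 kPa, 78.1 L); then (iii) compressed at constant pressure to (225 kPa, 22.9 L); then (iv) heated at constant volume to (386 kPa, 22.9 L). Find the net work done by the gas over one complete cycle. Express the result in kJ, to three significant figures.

W_net ≈ 8.89 kJ

Constant-volume legs do no work.
W(i) = (386)(78.1 − 22.9) = 21307 J; W(iii) = (225)(22.9 − 78.1) = -12420 J.
W_net = 21307 − 12420 = 8887 J (the clockwise enclosed area).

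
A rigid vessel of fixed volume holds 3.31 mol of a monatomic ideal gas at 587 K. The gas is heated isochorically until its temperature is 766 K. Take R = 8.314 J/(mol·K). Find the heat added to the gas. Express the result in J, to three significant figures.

Q ≈ 7390 J

Constant volume ⇒ W = 0, so Q = ΔU = nCᵥΔT with Cᵥ = 3R/2 = 12.47 J/(mol·K).
ΔU = (3.31)(12.47)(766 − 587) = 7389 J.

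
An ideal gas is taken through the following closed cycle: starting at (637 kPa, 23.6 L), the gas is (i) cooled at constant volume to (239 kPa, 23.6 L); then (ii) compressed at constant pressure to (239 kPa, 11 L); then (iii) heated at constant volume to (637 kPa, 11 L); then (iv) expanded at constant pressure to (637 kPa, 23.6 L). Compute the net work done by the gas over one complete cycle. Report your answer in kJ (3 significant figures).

Constant-volume legs do no work.
W(ii) = (239)(11 − 23.6) = -3011 J; W(iv) = (637)(23.6 − 11) = 8026 J.
W_net = -3011 + 8026 = 5015 J (the clockwise enclosed area).

W_net ≈ 5.01 kJ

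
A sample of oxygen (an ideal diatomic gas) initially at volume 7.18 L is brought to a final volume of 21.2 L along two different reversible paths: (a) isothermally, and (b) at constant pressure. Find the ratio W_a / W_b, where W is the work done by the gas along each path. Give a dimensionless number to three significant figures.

W_a / W_b ≈ 0.554

Path (a) isothermal: W = P₁V₁ ln(V₂/V₁) → W_a/(P₁V₁) = 1.083.
Path (b) isobaric: W = P₁(V₂ − V₁) → W_b/(P₁V₁) = 1.953.
W_a / W_b = 1.083 / 1.953 = 0.5545.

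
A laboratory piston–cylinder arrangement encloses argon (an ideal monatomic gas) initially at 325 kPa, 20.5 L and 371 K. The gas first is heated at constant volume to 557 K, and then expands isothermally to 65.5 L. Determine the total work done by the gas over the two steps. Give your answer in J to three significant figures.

W_total ≈ 11600 J

Step 1 (isochoric): W = 0 (constant volume).
After step 1: P = 487.9 kPa (V unchanged).
Step 2 (isothermal): W = P₁V₁ ln(V₂/V₁) = (10003) ln(65.5/20.5) = 11619 J.
W_total = 0 + 11619 = 11619 J.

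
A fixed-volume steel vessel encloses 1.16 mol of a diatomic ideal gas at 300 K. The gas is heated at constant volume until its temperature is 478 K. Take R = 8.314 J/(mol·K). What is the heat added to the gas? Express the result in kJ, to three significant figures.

Q ≈ 4.29 kJ

Constant volume ⇒ W = 0, so Q = ΔU = nCᵥΔT with Cᵥ = 5R/2 = 20.79 J/(mol·K).
ΔU = (1.16)(20.79)(478 − 300) = 4292 J.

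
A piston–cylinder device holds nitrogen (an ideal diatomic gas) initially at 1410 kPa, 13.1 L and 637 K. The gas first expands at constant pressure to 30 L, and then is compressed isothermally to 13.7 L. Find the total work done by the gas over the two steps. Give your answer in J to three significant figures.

W_total ≈ -9330 J

Step 1 (isobaric): W = PΔV = (1410 kPa)(30 − 13.1 L) = 23829 J.
After step 1: P = 1410 kPa, V = 30 L, T = 1459 K.
Step 2 (isothermal): W = P₁V₁ ln(V₂/V₁) = (42300) ln(13.7/30) = -33155 J.
W_total = 23829 − 33155 = -9326 J.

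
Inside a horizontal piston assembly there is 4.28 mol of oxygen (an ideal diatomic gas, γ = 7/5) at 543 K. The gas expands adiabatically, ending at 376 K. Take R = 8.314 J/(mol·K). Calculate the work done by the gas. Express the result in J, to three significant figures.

W ≈ 14900 J

Adiabatic ⇒ Q = 0, so W_by = −ΔU = nCᵥ(T₁ − T₂).
Cᵥ = 5R/2 = 20.79 J/(mol·K).
W = (4.28)(20.79)(543 − 376) = 14856 J.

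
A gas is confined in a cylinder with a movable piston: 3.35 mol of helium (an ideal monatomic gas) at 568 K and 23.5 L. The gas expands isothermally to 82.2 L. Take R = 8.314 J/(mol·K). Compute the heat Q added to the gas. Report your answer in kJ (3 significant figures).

Q ≈ 19.8 kJ

Isothermal ⇒ ΔU = 0, so Q = W = nRT ln(V₂/V₁).
Q = (3.35)(8.314)(568) ln(82.2/23.5) = 15820 × 1.252 = 19809 J.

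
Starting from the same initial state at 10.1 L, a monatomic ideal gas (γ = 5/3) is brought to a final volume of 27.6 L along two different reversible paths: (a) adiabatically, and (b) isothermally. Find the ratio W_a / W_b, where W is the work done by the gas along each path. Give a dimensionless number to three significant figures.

Path (a) adiabatic: W = P₁V₁(1 − (V₁/V₂)^(γ−1))/(γ−1) → W_a/(P₁V₁) = 0.7326.
Path (b) isothermal: W = P₁V₁ ln(V₂/V₁) → W_b/(P₁V₁) = 1.005.
W_a / W_b = 0.7326 / 1.005 = 0.7287.

W_a / W_b ≈ 0.729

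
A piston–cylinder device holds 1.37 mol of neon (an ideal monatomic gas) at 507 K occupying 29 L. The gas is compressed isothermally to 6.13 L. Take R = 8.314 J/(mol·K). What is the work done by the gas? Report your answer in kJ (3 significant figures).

Isothermal: W = nRT ln(V₂/V₁).
W = (1.37)(8.314)(507) × ln(6.13/29)
  = 5775 × -1.554
W_by_gas = -8975 J.

W ≈ -8.97 kJ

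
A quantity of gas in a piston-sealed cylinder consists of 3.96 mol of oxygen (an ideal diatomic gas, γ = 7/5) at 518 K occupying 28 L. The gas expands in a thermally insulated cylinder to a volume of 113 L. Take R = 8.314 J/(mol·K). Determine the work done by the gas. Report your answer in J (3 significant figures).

Adiabatic: TV^(γ−1) = const with γ = 7/5.
T₂ = T₁ (V₁/V₂)^(γ−1) = 518 × (28/113)^0.4 = 518 × 0.5723 = 296.5 K.
W_by = nCᵥ(T₁ − T₂) = (3.96)(20.79)(518 − 296.5) = 18235 J.

W ≈ 18200 J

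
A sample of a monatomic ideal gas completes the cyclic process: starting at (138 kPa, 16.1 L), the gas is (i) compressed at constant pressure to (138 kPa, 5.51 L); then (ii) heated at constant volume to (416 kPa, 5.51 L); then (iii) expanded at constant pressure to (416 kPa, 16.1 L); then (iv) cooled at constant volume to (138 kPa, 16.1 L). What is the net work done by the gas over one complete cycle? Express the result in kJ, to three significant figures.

W_net ≈ 2.94 kJ

Constant-volume legs do no work.
W(i) = (138)(5.51 − 16.1) = -1461 J; W(iii) = (416)(16.1 − 5.51) = 4405 J.
W_net = -1461 + 4405 = 2944 J (the clockwise enclosed area).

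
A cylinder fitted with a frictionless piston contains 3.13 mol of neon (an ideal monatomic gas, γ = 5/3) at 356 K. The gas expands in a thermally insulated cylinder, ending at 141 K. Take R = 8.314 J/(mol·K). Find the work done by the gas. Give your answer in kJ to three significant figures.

W ≈ 8.39 kJ

Adiabatic ⇒ Q = 0, so W_by = −ΔU = nCᵥ(T₁ − T₂).
Cᵥ = 3R/2 = 12.47 J/(mol·K).
W = (3.13)(12.47)(356 − 141) = 8392 J.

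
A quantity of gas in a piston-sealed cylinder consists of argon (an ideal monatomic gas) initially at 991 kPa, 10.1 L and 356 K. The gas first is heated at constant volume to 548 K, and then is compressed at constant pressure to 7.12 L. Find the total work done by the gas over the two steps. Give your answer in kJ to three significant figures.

W_total ≈ -4.55 kJ

Step 1 (isochoric): W = 0 (constant volume).
After step 1: P = 1525 kPa (V unchanged).
Step 2 (isobaric): W = PΔV = (1525 kPa)(7.12 − 10.1 L) = -4546 J.
W_total = 0 − 4546 = -4546 J.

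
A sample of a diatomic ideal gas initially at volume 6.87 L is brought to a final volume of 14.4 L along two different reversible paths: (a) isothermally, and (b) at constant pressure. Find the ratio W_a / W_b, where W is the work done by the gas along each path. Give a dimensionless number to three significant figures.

Path (a) isothermal: W = P₁V₁ ln(V₂/V₁) → W_a/(P₁V₁) = 0.7401.
Path (b) isobaric: W = P₁(V₂ − V₁) → W_b/(P₁V₁) = 1.096.
W_a / W_b = 0.7401 / 1.096 = 0.6752.

W_a / W_b ≈ 0.675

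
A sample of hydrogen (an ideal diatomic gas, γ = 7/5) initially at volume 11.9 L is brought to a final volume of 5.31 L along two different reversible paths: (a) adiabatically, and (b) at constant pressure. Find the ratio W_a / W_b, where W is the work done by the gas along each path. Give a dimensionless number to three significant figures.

W_a / W_b ≈ 1.72

Path (a) adiabatic: W = P₁V₁(1 − (V₁/V₂)^(γ−1))/(γ−1) → W_a/(P₁V₁) = -0.9524.
Path (b) isobaric: W = P₁(V₂ − V₁) → W_b/(P₁V₁) = -0.5538.
W_a / W_b = -0.9524 / -0.5538 = 1.72.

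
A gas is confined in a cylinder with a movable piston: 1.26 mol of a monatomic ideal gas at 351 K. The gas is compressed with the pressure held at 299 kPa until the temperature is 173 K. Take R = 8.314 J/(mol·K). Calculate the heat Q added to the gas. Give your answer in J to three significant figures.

Q ≈ -4660 J

Isobaric: W = nRΔT = (1.26)(8.314)(-178) = -1865 J.
ΔU = nCᵥΔT with Cᵥ = 3R/2: ΔU = (1.26)(12.47)(-178) = -2797 J.
Q = ΔU + W = -2797 − 1865 = -4662 J.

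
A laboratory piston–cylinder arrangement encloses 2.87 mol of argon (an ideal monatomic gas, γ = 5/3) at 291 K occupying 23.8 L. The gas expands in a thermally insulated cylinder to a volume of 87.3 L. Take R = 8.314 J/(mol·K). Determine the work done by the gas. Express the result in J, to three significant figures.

Adiabatic: TV^(γ−1) = const with γ = 5/3.
T₂ = T₁ (V₁/V₂)^(γ−1) = 291 × (23.8/87.3)^0.667 = 291 × 0.4204 = 122.3 K.
W_by = nCᵥ(T₁ − T₂) = (2.87)(12.47)(291 − 122.3) = 6036 J.

W ≈ 6040 J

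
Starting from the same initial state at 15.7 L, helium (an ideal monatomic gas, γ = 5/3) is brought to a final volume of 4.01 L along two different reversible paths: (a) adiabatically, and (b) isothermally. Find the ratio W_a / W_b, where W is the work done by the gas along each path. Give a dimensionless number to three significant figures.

W_a / W_b ≈ 1.63

Path (a) adiabatic: W = P₁V₁(1 − (V₁/V₂)^(γ−1))/(γ−1) → W_a/(P₁V₁) = -2.226.
Path (b) isothermal: W = P₁V₁ ln(V₂/V₁) → W_b/(P₁V₁) = -1.365.
W_a / W_b = -2.226 / -1.365 = 1.631.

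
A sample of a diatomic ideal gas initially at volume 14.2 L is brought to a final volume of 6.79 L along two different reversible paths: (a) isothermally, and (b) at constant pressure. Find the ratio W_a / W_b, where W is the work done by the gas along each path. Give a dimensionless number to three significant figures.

W_a / W_b ≈ 1.41

Path (a) isothermal: W = P₁V₁ ln(V₂/V₁) → W_a/(P₁V₁) = -0.7378.
Path (b) isobaric: W = P₁(V₂ − V₁) → W_b/(P₁V₁) = -0.5218.
W_a / W_b = -0.7378 / -0.5218 = 1.414.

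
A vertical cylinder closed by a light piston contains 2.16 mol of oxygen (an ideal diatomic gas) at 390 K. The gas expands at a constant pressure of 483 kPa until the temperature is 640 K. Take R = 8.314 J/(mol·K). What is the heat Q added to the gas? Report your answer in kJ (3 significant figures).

Isobaric: W = nRΔT = (2.16)(8.314)(250) = 4490 J.
ΔU = nCᵥΔT with Cᵥ = 5R/2: ΔU = (2.16)(20.79)(250) = 11224 J.
Q = ΔU + W = 11224 + 4490 = 15713 J.

Q ≈ 15.7 kJ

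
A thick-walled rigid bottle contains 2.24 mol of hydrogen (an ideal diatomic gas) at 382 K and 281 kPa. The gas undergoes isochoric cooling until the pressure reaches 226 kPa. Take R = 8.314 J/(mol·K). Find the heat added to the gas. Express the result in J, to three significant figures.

Q ≈ -3480 J

Constant volume ⇒ W = 0, so Q = ΔU = nCᵥΔT with Cᵥ = 5R/2 = 20.79 J/(mol·K).
At constant V, T₂/T₁ = P₂/P₁ ⇒ ΔT = T₁(P₂/P₁ − 1) = 382·(226/281 − 1) = -74.77 K.
ΔU = (2.24)(20.79)(-74.77) = -3481 J.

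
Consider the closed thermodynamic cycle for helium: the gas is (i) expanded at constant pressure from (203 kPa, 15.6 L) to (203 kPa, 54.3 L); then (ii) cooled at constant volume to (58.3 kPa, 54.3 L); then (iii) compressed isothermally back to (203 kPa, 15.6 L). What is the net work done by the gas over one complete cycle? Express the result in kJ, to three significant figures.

Leg (i): W = PΔV = (203)(54.3 − 15.6) = 7856 J.
Leg (ii): W = 0.
Leg (iii): W = PᵢVᵢ ln(V_f/Vᵢ) = (3166) ln(15.6/54.3) = -3948 J.
W_net = 7856 − 3948 = 3908 J.

W_net ≈ 3.91 kJ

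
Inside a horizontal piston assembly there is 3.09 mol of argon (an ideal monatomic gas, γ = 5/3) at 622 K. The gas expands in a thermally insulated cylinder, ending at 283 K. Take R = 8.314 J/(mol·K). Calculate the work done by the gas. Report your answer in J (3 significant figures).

W ≈ 13100 J

Adiabatic ⇒ Q = 0, so W_by = −ΔU = nCᵥ(T₁ − T₂).
Cᵥ = 3R/2 = 12.47 J/(mol·K).
W = (3.09)(12.47)(622 − 283) = 13063 J.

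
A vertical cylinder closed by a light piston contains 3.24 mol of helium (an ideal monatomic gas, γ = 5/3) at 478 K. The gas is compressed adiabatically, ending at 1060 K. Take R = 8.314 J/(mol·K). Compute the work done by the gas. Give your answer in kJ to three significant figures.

Adiabatic ⇒ Q = 0, so W_by = −ΔU = nCᵥ(T₁ − T₂).
Cᵥ = 3R/2 = 12.47 J/(mol·K).
W = (3.24)(12.47)(478 − 1060) = -23516 J.

W ≈ -23.5 kJ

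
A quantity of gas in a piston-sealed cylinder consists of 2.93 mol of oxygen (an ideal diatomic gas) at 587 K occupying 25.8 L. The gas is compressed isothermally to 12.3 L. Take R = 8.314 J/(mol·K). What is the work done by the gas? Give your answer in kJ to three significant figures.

Isothermal: W = nRT ln(V₂/V₁).
W = (2.93)(8.314)(587) × ln(12.3/25.8)
  = 14299 × -0.7408
W_by_gas = -10593 J.

W ≈ -10.6 kJ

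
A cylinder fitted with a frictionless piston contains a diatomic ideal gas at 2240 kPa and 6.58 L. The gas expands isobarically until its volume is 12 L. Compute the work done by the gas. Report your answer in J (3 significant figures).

Isobaric: W = P ΔV.
W = (2240 kPa)(12 − 6.58 L) = (2240)(5.42) = 12141 J.

W ≈ 12100 J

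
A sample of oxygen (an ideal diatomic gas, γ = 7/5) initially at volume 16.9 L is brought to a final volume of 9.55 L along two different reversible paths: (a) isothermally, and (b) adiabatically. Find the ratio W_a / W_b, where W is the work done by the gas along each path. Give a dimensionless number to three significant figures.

W_a / W_b ≈ 0.890

Path (a) isothermal: W = P₁V₁ ln(V₂/V₁) → W_a/(P₁V₁) = -0.5708.
Path (b) adiabatic: W = P₁V₁(1 − (V₁/V₂)^(γ−1))/(γ−1) → W_b/(P₁V₁) = -0.6412.
W_a / W_b = -0.5708 / -0.6412 = 0.8902.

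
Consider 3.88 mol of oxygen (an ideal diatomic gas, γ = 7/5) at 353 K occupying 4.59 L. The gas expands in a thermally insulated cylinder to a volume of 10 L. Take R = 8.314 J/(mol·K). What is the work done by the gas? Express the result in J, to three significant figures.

W ≈ 7620 J

Adiabatic: TV^(γ−1) = const with γ = 7/5.
T₂ = T₁ (V₁/V₂)^(γ−1) = 353 × (4.59/10)^0.4 = 353 × 0.7324 = 258.5 K.
W_by = nCᵥ(T₁ − T₂) = (3.88)(20.79)(353 − 258.5) = 7619 J.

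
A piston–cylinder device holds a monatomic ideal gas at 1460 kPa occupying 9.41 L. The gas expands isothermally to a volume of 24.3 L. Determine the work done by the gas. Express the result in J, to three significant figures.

Isothermal: W = nRT ln(V₂/V₁) = P₁V₁ ln(V₂/V₁).
P₁V₁ = (1460 kPa)(9.41 L) = 13739 J.
W = 13739 × ln(24.3/9.41) = 13739 × 0.9487
W_by_gas = 13034 J.

W ≈ 13000 J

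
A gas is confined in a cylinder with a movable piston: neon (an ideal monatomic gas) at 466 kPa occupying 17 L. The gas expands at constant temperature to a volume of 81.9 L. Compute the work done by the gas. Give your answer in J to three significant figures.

W ≈ 12500 J

Isothermal: W = nRT ln(V₂/V₁) = P₁V₁ ln(V₂/V₁).
P₁V₁ = (466 kPa)(17 L) = 7922 J.
W = 7922 × ln(81.9/17) = 7922 × 1.572
W_by_gas = 12456 J.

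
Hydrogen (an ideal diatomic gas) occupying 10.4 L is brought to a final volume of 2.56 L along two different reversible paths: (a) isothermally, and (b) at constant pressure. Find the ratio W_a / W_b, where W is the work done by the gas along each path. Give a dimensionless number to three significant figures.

Path (a) isothermal: W = P₁V₁ ln(V₂/V₁) → W_a/(P₁V₁) = -1.402.
Path (b) isobaric: W = P₁(V₂ − V₁) → W_b/(P₁V₁) = -0.7538.
W_a / W_b = -1.402 / -0.7538 = 1.86.

W_a / W_b ≈ 1.86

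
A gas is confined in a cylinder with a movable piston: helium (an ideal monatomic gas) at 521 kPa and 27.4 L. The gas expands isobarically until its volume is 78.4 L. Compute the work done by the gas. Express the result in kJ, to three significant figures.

Isobaric: W = P ΔV.
W = (521 kPa)(78.4 − 27.4 L) = (521)(51) = 26571 J.

W ≈ 26.6 kJ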